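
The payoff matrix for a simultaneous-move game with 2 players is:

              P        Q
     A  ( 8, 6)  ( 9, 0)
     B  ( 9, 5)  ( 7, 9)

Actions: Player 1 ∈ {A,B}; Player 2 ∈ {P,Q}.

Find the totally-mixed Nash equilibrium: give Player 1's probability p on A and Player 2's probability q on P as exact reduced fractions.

P1 indiff ⇒ q·8+(1-q)·9 = q·9+(1-q)·7 ⇒ q(-1) = (1-q)(-2) ⇒ q = 2/3
P2 indiff ⇒ p·6+(1-p)·5 = p·0+(1-p)·9 ⇒ p(6) = (1-p)(4) ⇒ p = 2/5

(p,q) = (2/5, 2/3)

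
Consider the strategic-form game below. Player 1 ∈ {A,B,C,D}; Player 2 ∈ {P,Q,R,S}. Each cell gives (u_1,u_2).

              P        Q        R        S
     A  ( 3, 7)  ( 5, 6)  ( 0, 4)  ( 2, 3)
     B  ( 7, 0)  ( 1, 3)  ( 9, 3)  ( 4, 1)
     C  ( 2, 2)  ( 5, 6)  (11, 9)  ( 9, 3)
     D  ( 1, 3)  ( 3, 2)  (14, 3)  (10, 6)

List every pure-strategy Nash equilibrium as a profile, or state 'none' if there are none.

(A,P): not NE [P1→B gives 7>3]
(A,Q): not NE [P2→P gives 7>6]
(A,R): not NE [P1→D gives 14>0; P2→P gives 7>4]
(A,S): not NE [P1→D gives 10>2; P2→P gives 7>3]
(B,P): not NE [P2→R gives 3>0]
(B,Q): not NE [P1→C gives 5>1]
(B,R): not NE [P1→D gives 14>9]
(B,S): not NE [P1→D gives 10>4; P2→R gives 3>1]
(C,P): not NE [P1→B gives 7>2; P2→R gives 9>2]
(C,Q): not NE [P2→R gives 9>6]
(C,R): not NE [P1→D gives 14>11]
(C,S): not NE [P1→D gives 10>9; P2→R gives 9>3]
(D,P): not NE [P1→B gives 7>1; P2→S gives 6>3]
(D,Q): not NE [P1→C gives 5>3; P2→S gives 6>2]
(D,R): not NE [P2→S gives 6>3]
(D,S): NE

PSNE = {(D,S)}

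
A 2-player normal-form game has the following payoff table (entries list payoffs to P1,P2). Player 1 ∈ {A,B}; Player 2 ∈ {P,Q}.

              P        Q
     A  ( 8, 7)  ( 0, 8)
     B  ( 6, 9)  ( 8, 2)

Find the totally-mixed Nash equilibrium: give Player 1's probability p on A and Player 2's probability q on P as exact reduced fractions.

(p,q) = (7/8, 4/5)

P1 indiff ⇒ q·8+(1-q)·0 = q·6+(1-q)·8 ⇒ q(2) = (1-q)(8) ⇒ q = 4/5
P2 indiff ⇒ p·7+(1-p)·9 = p·8+(1-p)·2 ⇒ p(-1) = (1-p)(-7) ⇒ p = 7/8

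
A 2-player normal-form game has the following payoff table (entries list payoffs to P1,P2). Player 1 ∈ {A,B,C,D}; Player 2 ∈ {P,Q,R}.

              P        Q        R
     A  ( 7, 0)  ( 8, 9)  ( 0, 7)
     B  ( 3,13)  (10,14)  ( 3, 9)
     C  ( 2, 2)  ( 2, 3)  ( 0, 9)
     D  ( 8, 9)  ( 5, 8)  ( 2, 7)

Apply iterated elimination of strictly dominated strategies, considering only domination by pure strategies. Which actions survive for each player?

P1 drop C (B beats it: P:3>2 Q:10>2 R:3>0)
P2 drop R (Q beats it: A:9>7 B:14>9 D:8>7)
P1→{A,B,D} P2→{P,Q}

Remaining: P1:{A,B,D} P2:{P,Q}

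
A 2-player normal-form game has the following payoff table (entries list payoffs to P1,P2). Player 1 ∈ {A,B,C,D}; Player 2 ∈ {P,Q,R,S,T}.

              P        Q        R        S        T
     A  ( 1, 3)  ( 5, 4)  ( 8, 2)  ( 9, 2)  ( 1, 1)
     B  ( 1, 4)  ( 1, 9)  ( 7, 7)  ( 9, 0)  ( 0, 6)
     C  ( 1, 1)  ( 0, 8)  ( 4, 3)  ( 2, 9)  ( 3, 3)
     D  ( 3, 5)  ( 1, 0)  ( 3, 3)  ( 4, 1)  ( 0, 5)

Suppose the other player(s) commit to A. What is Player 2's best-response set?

u_2(P vs A) = 3
u_2(Q vs A) = 4
u_2(R vs A) = 2
u_2(S vs A) = 2
u_2(T vs A) = 1
max payoff 4 at {Q}

P2 best: {Q}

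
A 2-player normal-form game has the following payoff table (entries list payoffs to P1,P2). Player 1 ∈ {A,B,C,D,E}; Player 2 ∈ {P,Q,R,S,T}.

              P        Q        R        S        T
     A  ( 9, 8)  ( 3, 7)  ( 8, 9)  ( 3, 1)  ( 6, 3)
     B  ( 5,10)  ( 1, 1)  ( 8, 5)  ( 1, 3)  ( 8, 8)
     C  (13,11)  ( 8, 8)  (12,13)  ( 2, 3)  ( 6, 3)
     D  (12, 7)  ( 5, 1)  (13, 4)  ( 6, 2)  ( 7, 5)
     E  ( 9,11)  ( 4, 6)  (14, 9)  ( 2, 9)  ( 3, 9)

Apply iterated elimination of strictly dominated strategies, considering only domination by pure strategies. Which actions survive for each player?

P1 drop A (D beats it: P:12>9 Q:5>3 R:13>8 S:6>3 T:7>6)
P2 drop Q (P beats it: B:10>1 C:11>8 D:7>1 E:11>6)
P2 drop S (P beats it: B:10>3 C:11>3 D:7>2 E:11>9)
P2 drop T (P beats it: B:10>8 C:11>3 D:7>5 E:11>9)
P1 drop B (C beats it: P:13>5 R:12>8)
P1→{C,D,E} P2→{P,R}

Remaining: P1:{C,D,E} P2:{P,R}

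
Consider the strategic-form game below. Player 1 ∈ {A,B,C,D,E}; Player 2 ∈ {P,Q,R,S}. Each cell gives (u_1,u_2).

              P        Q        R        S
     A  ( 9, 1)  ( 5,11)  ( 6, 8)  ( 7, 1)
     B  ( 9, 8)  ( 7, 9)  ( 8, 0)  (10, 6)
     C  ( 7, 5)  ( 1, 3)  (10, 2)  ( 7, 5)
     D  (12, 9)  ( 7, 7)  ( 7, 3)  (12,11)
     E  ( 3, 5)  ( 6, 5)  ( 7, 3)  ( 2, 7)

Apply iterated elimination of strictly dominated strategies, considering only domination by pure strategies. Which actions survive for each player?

Survivors P1:{B,D} P2:{P,Q,S}

P1 drop A (D beats it: P:12>9 Q:7>5 R:7>6 S:12>7)
P1 drop E (B beats it: P:9>3 Q:7>6 R:8>7 S:10>2)
P2 drop R (P beats it: B:8>0 C:5>2 D:9>3)
P1 drop C (B beats it: P:9>7 Q:7>1 S:10>7)
P1→{B,D} P2→{P,Q,S}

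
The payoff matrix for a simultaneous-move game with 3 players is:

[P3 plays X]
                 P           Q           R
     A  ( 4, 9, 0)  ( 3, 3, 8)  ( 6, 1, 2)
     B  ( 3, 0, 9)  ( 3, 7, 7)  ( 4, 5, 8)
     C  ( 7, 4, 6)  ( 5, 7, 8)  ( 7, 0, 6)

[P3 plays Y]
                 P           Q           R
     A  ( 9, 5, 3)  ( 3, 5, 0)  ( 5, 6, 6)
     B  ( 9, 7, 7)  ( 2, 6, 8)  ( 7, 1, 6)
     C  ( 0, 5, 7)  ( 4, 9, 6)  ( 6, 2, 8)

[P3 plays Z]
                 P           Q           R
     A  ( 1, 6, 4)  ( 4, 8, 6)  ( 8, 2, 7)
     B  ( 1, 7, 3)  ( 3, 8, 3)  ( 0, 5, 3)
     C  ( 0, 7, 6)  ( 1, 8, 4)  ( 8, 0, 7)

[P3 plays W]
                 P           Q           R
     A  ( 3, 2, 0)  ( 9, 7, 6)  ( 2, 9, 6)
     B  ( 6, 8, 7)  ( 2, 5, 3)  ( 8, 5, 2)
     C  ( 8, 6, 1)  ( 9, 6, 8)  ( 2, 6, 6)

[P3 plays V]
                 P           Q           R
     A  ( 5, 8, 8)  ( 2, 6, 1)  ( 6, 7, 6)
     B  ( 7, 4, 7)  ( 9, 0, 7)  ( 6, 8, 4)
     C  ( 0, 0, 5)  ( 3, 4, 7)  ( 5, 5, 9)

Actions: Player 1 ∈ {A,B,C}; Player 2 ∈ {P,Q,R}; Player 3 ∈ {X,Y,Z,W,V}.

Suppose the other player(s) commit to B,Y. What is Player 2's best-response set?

BR_2 = {P}

u_2(P vs B,Y) = 7
u_2(Q vs B,Y) = 6
u_2(R vs B,Y) = 1
max payoff 7 at {P}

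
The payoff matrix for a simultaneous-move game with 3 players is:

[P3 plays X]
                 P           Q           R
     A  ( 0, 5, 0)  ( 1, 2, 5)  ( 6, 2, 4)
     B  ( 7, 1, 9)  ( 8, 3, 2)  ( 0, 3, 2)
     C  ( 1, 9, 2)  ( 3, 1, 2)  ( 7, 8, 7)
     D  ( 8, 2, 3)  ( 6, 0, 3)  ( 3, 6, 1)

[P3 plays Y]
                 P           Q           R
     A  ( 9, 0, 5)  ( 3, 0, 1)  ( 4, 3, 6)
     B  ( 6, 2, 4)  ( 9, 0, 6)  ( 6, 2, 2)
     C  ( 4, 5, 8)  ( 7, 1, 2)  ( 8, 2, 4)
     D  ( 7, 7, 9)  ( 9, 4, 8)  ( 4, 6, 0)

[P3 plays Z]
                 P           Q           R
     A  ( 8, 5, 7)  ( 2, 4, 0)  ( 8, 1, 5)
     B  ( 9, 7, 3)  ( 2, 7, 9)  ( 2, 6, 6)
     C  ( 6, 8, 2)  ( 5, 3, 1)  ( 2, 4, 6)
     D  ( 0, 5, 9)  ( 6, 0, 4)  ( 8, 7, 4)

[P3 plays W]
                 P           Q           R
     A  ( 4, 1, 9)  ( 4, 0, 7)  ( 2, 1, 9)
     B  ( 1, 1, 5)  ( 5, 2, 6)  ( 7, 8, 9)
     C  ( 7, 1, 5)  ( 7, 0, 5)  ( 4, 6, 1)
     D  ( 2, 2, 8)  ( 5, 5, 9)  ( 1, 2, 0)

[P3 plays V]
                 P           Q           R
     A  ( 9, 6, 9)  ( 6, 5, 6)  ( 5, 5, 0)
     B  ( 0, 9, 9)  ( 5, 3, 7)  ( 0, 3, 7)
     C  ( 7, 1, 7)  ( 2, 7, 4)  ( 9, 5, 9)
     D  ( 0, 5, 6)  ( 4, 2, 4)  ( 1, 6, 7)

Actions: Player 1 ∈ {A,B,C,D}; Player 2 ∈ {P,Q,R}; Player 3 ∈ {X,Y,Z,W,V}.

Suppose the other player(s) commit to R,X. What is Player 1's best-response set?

P1 best: {C}

u_1(A vs R,X) = 6
u_1(B vs R,X) = 0
u_1(C vs R,X) = 7
u_1(D vs R,X) = 3
max payoff 7 at {C}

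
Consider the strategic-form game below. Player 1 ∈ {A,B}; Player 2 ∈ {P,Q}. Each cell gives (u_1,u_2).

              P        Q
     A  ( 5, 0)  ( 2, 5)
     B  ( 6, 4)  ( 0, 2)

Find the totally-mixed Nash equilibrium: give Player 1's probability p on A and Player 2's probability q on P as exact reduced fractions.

(p,q) = (2/7, 2/3)

P1 indiff ⇒ q·5+(1-q)·2 = q·6+(1-q)·0 ⇒ q(-1) = (1-q)(-2) ⇒ q = 2/3
P2 indiff ⇒ p·0+(1-p)·4 = p·5+(1-p)·2 ⇒ p(-5) = (1-p)(-2) ⇒ p = 2/7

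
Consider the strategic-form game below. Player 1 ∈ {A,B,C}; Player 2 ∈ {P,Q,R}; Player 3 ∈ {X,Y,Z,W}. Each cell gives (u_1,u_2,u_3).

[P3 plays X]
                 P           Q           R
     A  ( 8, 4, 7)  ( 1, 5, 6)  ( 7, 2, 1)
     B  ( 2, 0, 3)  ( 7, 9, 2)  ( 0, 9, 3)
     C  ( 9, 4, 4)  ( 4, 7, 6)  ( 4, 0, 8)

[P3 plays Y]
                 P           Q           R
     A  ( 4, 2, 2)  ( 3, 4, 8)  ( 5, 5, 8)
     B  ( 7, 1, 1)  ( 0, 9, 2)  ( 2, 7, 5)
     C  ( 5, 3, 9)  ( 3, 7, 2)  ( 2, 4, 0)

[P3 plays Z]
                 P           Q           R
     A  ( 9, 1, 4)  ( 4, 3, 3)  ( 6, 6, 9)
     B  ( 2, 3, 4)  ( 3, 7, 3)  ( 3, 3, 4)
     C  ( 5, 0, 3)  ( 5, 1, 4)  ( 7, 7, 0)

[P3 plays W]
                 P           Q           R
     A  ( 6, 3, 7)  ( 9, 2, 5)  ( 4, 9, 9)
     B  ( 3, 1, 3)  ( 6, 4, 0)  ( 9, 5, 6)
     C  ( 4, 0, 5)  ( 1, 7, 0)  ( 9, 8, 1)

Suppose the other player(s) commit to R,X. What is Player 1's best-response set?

P1 best: {A}

u_1(A vs R,X) = 7
u_1(B vs R,X) = 0
u_1(C vs R,X) = 4
max payoff 7 at {A}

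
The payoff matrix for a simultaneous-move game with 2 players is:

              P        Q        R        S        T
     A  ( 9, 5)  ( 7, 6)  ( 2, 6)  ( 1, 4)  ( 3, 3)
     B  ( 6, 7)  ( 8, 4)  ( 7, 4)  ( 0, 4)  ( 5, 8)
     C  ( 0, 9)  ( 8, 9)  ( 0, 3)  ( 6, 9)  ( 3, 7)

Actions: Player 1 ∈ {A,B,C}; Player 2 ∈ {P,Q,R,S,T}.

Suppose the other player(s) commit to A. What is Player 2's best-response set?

u_2(P vs A) = 5
u_2(Q vs A) = 6
u_2(R vs A) = 6
u_2(S vs A) = 4
u_2(T vs A) = 3
max payoff 6 at {Q,R}

P2 best: {Q,R}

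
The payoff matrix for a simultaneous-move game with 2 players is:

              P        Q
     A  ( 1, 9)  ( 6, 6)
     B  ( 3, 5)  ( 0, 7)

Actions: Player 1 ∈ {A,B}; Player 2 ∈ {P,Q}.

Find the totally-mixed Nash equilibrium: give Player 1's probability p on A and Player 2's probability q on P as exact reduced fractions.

(p,q) = (2/5, 3/4)

P1 indiff ⇒ q·1+(1-q)·6 = q·3+(1-q)·0 ⇒ q(-2) = (1-q)(-6) ⇒ q = 3/4
P2 indiff ⇒ p·9+(1-p)·5 = p·6+(1-p)·7 ⇒ p(3) = (1-p)(2) ⇒ p = 2/5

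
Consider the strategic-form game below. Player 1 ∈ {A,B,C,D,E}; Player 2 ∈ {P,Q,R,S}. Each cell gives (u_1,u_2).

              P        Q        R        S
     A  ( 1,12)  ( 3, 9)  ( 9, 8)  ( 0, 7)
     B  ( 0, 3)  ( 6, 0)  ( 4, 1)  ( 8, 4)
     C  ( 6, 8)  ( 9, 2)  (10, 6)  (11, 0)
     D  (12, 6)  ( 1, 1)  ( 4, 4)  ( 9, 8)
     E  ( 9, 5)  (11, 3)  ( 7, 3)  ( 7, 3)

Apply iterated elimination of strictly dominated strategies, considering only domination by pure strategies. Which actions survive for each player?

P1 drop A (C beats it: P:6>1 Q:9>3 R:10>9 S:11>0)
P1 drop B (C beats it: P:6>0 Q:9>6 R:10>4 S:11>8)
P2 drop Q (P beats it: C:8>2 D:6>1 E:5>3)
P2 drop R (P beats it: C:8>6 D:6>4 E:5>3)
P1 drop E (D beats it: P:12>9 S:9>7)
P1→{C,D} P2→{P,S}

Survivors P1:{C,D} P2:{P,S}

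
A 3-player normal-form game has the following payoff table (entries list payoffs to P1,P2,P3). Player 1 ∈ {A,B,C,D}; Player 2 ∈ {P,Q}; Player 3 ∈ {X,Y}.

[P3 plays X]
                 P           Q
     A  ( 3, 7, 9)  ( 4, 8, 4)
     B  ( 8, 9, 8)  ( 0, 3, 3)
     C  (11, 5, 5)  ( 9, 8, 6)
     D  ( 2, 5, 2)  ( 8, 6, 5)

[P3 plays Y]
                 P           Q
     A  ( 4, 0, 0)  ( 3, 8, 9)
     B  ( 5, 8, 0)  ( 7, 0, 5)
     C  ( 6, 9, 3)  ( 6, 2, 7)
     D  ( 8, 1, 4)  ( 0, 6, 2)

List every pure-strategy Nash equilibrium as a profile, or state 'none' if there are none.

Equilibria: none

(A,P,X): not NE [P1→C gives 11>3; P2→Q gives 8>7]
(A,P,Y): not NE [P1→D gives 8>4; P2→Q gives 8>0; P3→X gives 9>0]
(A,Q,X): not NE [P1→C gives 9>4; P3→Y gives 9>4]
(A,Q,Y): not NE [P1→B gives 7>3]
(B,P,X): not NE [P1→C gives 11>8]
(B,P,Y): not NE [P1→D gives 8>5; P3→X gives 8>0]
(B,Q,X): not NE [P1→C gives 9>0; P2→P gives 9>3; P3→Y gives 5>3]
(B,Q,Y): not NE [P2→P gives 8>0]
(C,P,X): not NE [P2→Q gives 8>5]
(C,P,Y): not NE [P1→D gives 8>6; P3→X gives 5>3]
(C,Q,X): not NE [P3→Y gives 7>6]
(C,Q,Y): not NE [P1→B gives 7>6; P2→P gives 9>2]
(D,P,X): not NE [P1→C gives 11>2; P2→Q gives 6>5; P3→Y gives 4>2]
(D,P,Y): not NE [P2→Q gives 6>1]
(D,Q,X): not NE [P1→C gives 9>8]
(D,Q,Y): not NE [P1→B gives 7>0; P3→X gives 5>2]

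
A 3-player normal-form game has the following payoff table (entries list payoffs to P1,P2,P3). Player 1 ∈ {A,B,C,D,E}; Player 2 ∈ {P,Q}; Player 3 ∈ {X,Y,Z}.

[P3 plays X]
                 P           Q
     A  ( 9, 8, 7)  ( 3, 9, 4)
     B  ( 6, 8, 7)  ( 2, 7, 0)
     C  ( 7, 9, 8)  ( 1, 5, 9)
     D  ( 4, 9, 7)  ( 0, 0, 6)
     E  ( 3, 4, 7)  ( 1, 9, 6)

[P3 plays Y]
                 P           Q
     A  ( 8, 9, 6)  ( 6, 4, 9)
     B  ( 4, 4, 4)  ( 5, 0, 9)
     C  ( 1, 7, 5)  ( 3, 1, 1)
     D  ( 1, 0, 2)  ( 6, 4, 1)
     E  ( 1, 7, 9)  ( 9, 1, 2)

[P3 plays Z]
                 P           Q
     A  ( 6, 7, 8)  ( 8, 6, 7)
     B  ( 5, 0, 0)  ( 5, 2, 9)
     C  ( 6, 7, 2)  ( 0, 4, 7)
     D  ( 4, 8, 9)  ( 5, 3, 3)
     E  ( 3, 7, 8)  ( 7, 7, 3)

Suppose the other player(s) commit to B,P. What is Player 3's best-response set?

argmax u_3 = {X}

u_3(X vs B,P) = 7
u_3(Y vs B,P) = 4
u_3(Z vs B,P) = 0
max payoff 7 at {X}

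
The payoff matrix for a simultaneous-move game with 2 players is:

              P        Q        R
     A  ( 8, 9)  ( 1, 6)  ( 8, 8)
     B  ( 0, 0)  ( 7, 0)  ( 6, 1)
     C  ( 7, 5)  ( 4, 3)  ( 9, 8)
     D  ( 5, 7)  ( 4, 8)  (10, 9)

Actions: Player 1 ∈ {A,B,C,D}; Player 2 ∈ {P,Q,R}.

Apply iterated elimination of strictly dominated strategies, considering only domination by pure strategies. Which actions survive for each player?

P2 drop Q (R beats it: A:8>6 B:1>0 C:8>3 D:9>8)
P1 drop B (A beats it: P:8>0 R:8>6)
P1→{A,C,D} P2→{P,R}

IESDS → P1:{A,C,D} P2:{P,R}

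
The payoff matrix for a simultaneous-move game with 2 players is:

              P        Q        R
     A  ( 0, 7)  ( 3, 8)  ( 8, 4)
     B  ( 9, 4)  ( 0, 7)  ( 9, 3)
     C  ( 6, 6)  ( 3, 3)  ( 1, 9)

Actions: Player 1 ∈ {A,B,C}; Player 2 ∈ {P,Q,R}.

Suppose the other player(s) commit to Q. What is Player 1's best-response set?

argmax u_1 = {A,C}

u_1(A vs Q) = 3
u_1(B vs Q) = 0
u_1(C vs Q) = 3
max payoff 3 at {A,C}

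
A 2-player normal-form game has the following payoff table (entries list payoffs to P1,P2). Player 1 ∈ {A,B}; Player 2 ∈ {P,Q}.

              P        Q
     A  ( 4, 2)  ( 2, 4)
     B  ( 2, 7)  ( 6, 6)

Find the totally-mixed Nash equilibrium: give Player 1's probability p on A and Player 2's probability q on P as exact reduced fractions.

(p,q) = (1/3, 2/3)

P1 indiff ⇒ q·4+(1-q)·2 = q·2+(1-q)·6 ⇒ q(2) = (1-q)(4) ⇒ q = 2/3
P2 indiff ⇒ p·2+(1-p)·7 = p·4+(1-p)·6 ⇒ p(-2) = (1-p)(-1) ⇒ p = 1/3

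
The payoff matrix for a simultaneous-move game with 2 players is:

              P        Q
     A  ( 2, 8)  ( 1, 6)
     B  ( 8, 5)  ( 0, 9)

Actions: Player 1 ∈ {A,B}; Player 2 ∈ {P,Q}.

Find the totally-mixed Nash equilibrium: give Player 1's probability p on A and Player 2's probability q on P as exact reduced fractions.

P1 indiff ⇒ q·2+(1-q)·1 = q·8+(1-q)·0 ⇒ q(-6) = (1-q)(-1) ⇒ q = 1/7
P2 indiff ⇒ p·8+(1-p)·5 = p·6+(1-p)·9 ⇒ p(2) = (1-p)(4) ⇒ p = 2/3

(p,q) = (2/3, 1/7)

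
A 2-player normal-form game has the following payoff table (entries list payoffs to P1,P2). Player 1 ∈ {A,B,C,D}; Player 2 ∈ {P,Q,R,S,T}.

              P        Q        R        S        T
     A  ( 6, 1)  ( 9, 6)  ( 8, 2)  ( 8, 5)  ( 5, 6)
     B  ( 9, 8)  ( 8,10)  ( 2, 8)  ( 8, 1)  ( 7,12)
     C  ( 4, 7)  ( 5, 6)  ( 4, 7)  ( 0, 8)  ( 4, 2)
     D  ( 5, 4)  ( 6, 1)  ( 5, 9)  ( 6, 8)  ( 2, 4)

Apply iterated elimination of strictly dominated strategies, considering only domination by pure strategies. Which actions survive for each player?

P1 drop C (A beats it: P:6>4 Q:9>5 R:8>4 S:8>0 T:5>4)
P1 drop D (A beats it: P:6>5 Q:9>6 R:8>5 S:8>6 T:5>2)
P2 drop P (Q beats it: A:6>1 B:10>8)
P2 drop R (Q beats it: A:6>2 B:10>8)
P2 drop S (Q beats it: A:6>5 B:10>1)
P1→{A,B} P2→{Q,T}

Survivors P1:{A,B} P2:{Q,T}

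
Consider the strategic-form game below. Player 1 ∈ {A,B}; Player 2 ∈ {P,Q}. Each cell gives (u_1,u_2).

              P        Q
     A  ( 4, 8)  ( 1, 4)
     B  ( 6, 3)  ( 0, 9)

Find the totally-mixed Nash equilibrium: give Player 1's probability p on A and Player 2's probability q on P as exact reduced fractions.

p=3/5, q=1/3

P1 indiff ⇒ q·4+(1-q)·1 = q·6+(1-q)·0 ⇒ q(-2) = (1-q)(-1) ⇒ q = 1/3
P2 indiff ⇒ p·8+(1-p)·3 = p·4+(1-p)·9 ⇒ p(4) = (1-p)(6) ⇒ p = 3/5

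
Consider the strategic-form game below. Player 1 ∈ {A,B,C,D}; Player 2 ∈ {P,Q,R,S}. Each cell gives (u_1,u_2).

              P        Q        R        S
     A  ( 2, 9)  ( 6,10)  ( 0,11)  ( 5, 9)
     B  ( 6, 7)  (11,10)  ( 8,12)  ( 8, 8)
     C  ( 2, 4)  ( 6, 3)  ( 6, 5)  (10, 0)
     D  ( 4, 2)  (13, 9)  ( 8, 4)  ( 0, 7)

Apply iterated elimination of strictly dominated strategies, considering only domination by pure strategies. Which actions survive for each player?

Survivors P1:{B,D} P2:{Q,R}

P1 drop A (B beats it: P:6>2 Q:11>6 R:8>0 S:8>5)
P2 drop P (R beats it: B:12>7 C:5>4 D:4>2)
P2 drop S (Q beats it: B:10>8 C:3>0 D:9>7)
P1 drop C (B beats it: Q:11>6 R:8>6)
P1→{B,D} P2→{Q,R}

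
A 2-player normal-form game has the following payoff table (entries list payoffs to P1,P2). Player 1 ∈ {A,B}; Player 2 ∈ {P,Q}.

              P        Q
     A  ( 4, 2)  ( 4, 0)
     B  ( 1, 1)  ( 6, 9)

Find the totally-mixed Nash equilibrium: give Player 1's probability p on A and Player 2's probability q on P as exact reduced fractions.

(p,q) = (4/5, 2/5)

P1 indiff ⇒ q·4+(1-q)·4 = q·1+(1-q)·6 ⇒ q(3) = (1-q)(2) ⇒ q = 2/5
P2 indiff ⇒ p·2+(1-p)·1 = p·0+(1-p)·9 ⇒ p(2) = (1-p)(8) ⇒ p = 4/5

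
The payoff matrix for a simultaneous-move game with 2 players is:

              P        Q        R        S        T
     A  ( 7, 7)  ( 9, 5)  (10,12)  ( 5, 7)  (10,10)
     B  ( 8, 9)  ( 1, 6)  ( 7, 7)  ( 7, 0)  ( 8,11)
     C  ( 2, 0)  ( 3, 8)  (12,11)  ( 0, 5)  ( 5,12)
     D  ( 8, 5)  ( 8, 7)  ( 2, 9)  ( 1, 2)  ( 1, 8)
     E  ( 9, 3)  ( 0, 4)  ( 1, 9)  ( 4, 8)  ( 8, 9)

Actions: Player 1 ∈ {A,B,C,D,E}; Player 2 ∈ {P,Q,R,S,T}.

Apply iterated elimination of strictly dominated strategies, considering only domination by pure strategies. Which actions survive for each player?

P2 drop P (T beats it: A:10>7 B:11>9 C:12>0 D:8>5 E:9>3)
P1 drop D (A beats it: Q:9>8 R:10>2 S:5>1 T:10>1)
P1 drop E (A beats it: Q:9>0 R:10>1 S:5>4 T:10>8)
P2 drop Q (R beats it: A:12>5 B:7>6 C:11>8)
P2 drop S (R beats it: A:12>7 B:7>0 C:11>5)
P1 drop B (A beats it: R:10>7 T:10>8)
P1→{A,C} P2→{R,T}

Remaining: P1:{A,C} P2:{R,T}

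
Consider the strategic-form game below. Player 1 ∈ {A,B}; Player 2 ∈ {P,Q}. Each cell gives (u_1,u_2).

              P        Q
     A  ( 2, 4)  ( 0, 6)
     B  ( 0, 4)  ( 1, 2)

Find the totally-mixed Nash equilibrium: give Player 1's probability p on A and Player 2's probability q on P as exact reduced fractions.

p=1/2, q=1/3

P1 indiff ⇒ q·2+(1-q)·0 = q·0+(1-q)·1 ⇒ q(2) = (1-q)(1) ⇒ q = 1/3
P2 indiff ⇒ p·4+(1-p)·4 = p·6+(1-p)·2 ⇒ p(-2) = (1-p)(-2) ⇒ p = 1/2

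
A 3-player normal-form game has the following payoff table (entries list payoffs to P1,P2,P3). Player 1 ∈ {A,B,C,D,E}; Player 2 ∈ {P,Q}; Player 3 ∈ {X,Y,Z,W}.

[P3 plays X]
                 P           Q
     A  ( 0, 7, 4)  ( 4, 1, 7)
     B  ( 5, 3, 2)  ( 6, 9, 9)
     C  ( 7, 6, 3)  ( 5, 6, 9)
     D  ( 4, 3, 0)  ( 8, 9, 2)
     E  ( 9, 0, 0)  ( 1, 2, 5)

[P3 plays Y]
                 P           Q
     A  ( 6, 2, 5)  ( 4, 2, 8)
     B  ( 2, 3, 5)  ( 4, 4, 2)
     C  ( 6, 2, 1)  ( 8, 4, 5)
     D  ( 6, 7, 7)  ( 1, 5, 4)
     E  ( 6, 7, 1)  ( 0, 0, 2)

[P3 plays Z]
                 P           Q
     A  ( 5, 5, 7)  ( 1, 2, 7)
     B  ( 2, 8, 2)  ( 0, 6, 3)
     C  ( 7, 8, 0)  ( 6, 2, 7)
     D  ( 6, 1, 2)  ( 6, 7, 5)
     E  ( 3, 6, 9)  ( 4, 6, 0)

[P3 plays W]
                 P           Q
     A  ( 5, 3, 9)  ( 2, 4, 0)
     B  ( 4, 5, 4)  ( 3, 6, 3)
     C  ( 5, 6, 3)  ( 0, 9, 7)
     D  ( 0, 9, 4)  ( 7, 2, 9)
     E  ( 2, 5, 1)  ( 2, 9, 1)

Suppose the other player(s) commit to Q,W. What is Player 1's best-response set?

argmax u_1 = {D}

u_1(A vs Q,W) = 2
u_1(B vs Q,W) = 3
u_1(C vs Q,W) = 0
u_1(D vs Q,W) = 7
u_1(E vs Q,W) = 2
max payoff 7 at {D}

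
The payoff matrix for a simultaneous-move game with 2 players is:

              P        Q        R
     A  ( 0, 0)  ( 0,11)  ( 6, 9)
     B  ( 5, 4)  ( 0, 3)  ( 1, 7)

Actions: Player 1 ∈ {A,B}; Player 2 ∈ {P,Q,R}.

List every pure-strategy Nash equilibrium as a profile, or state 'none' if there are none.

PSNE = {(A,Q)}

(A,P): not NE [P1→B gives 5>0; P2→Q gives 11>0]
(A,Q): NE
(A,R): not NE [P2→Q gives 11>9]
(B,P): not NE [P2→R gives 7>4]
(B,Q): not NE [P2→R gives 7>3]
(B,R): not NE [P1→A gives 6>1]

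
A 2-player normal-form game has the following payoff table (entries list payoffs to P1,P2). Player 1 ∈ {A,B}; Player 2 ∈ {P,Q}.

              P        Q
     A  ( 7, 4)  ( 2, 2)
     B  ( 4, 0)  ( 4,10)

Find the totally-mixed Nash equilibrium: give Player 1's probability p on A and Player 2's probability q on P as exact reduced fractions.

P1 indiff ⇒ q·7+(1-q)·2 = q·4+(1-q)·4 ⇒ q(3) = (1-q)(2) ⇒ q = 2/5
P2 indiff ⇒ p·4+(1-p)·0 = p·2+(1-p)·10 ⇒ p(2) = (1-p)(10) ⇒ p = 5/6

P1 mixes 5/6 on A; P2 mixes 2/5 on P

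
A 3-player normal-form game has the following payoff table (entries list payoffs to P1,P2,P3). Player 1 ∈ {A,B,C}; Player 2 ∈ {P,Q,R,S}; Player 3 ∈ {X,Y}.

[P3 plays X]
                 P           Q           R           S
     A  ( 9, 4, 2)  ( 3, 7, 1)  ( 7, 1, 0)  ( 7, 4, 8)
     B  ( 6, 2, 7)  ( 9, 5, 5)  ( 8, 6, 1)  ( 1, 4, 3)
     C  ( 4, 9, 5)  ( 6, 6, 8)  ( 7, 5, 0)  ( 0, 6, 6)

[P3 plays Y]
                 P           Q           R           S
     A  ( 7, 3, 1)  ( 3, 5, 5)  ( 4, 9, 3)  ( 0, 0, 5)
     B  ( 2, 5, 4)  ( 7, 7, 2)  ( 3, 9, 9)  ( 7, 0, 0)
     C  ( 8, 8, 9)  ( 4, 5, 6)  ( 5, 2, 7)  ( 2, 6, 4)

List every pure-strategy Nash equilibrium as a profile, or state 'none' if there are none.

NE set: (C,P,Y)

(A,P,X): not NE [P2→Q gives 7>4]
(A,P,Y): not NE [P1→C gives 8>7; P2→R gives 9>3; P3→X gives 2>1]
(A,Q,X): not NE [P1→B gives 9>3; P3→Y gives 5>1]
(A,Q,Y): not NE [P1→B gives 7>3; P2→R gives 9>5]
(A,R,X): not NE [P1→B gives 8>7; P2→Q gives 7>1; P3→Y gives 3>0]
(A,R,Y): not NE [P1→C gives 5>4]
(A,S,X): not NE [P2→Q gives 7>4]
(A,S,Y): not NE [P1→B gives 7>0; P2→R gives 9>0; P3→X gives 8>5]
(B,P,X): not NE [P1→A gives 9>6; P2→R gives 6>2]
(B,P,Y): not NE [P1→C gives 8>2; P2→R gives 9>5; P3→X gives 7>4]
(B,Q,X): not NE [P2→R gives 6>5]
(B,Q,Y): not NE [P2→R gives 9>7; P3→X gives 5>2]
(B,R,X): not NE [P3→Y gives 9>1]
(B,R,Y): not NE [P1→C gives 5>3]
(B,S,X): not NE [P1→A gives 7>1; P2→R gives 6>4]
(B,S,Y): not NE [P2→R gives 9>0; P3→X gives 3>0]
(C,P,X): not NE [P1→A gives 9>4; P3→Y gives 9>5]
(C,P,Y): NE
(C,Q,X): not NE [P1→B gives 9>6; P2→P gives 9>6]
(C,Q,Y): not NE [P1→B gives 7>4; P2→P gives 8>5; P3→X gives 8>6]
(C,R,X): not NE [P1→B gives 8>7; P2→P gives 9>5; P3→Y gives 7>0]
(C,R,Y): not NE [P2→P gives 8>2]
(C,S,X): not NE [P1→A gives 7>0; P2→P gives 9>6]
(C,S,Y): not NE [P1→B gives 7>2; P2→P gives 8>6; P3→X gives 6>4]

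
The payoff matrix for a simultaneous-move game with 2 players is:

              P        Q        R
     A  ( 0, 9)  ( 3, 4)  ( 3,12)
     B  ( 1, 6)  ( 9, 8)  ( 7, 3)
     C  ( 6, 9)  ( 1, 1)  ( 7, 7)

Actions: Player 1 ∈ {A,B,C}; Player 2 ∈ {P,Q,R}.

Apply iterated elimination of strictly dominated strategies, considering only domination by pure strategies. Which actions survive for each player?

P1 drop A (B beats it: P:1>0 Q:9>3 R:7>3)
P2 drop R (P beats it: B:6>3 C:9>7)
P1→{B,C} P2→{P,Q}

Remaining: P1:{B,C} P2:{P,Q}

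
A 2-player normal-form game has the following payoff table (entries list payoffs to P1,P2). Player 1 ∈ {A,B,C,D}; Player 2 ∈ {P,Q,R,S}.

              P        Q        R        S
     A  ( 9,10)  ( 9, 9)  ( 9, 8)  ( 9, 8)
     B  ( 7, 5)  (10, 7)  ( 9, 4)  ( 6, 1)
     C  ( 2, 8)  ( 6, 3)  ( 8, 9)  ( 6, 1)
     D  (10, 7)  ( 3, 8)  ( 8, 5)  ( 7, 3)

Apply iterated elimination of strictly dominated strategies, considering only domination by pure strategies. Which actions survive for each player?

IESDS → P1:{A,B,D} P2:{P,Q}

P1 drop C (A beats it: P:9>2 Q:9>6 R:9>8 S:9>6)
P2 drop R (P beats it: A:10>8 B:5>4 D:7>5)
P2 drop S (P beats it: A:10>8 B:5>1 D:7>3)
P1→{A,B,D} P2→{P,Q}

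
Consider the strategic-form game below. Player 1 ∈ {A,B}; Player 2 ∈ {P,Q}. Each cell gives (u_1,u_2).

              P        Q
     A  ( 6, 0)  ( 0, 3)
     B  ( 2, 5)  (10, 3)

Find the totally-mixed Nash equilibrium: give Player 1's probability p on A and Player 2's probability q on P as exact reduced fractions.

P1 indiff ⇒ q·6+(1-q)·0 = q·2+(1-q)·10 ⇒ q(4) = (1-q)(10) ⇒ q = 5/7
P2 indiff ⇒ p·0+(1-p)·5 = p·3+(1-p)·3 ⇒ p(-3) = (1-p)(-2) ⇒ p = 2/5

(p,q) = (2/5, 5/7)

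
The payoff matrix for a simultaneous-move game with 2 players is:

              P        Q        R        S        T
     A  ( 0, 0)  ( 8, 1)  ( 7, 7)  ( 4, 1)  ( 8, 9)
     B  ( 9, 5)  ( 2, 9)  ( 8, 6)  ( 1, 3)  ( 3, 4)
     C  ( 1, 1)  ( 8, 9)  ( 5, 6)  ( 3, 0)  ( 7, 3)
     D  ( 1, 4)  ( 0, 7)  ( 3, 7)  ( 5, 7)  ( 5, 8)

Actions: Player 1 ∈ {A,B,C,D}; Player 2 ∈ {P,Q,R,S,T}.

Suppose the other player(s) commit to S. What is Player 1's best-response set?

u_1(A vs S) = 4
u_1(B vs S) = 1
u_1(C vs S) = 3
u_1(D vs S) = 5
max payoff 5 at {D}

BR_1 = {D}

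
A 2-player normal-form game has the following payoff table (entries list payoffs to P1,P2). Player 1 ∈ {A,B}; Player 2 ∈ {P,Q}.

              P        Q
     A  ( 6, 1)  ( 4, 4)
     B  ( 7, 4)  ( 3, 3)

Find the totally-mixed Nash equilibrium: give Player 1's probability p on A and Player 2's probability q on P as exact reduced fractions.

p=1/4, q=1/2

P1 indiff ⇒ q·6+(1-q)·4 = q·7+(1-q)·3 ⇒ q(-1) = (1-q)(-1) ⇒ q = 1/2
P2 indiff ⇒ p·1+(1-p)·4 = p·4+(1-p)·3 ⇒ p(-3) = (1-p)(-1) ⇒ p = 1/4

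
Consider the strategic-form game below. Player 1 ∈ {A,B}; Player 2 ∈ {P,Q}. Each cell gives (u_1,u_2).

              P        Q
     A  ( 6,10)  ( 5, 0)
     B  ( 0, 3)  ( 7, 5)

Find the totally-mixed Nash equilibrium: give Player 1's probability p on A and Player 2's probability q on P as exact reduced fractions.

P1 indiff ⇒ q·6+(1-q)·5 = q·0+(1-q)·7 ⇒ q(6) = (1-q)(2) ⇒ q = 1/4
P2 indiff ⇒ p·10+(1-p)·3 = p·0+(1-p)·5 ⇒ p(10) = (1-p)(2) ⇒ p = 1/6

(p,q) = (1/6, 1/4)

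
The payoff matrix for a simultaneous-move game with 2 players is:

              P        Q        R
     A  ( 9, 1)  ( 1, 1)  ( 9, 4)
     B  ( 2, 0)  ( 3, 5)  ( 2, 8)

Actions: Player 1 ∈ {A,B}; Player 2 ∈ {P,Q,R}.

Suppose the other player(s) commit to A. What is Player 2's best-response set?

P2 best: {R}

u_2(P vs A) = 1
u_2(Q vs A) = 1
u_2(R vs A) = 4
max payoff 4 at {R}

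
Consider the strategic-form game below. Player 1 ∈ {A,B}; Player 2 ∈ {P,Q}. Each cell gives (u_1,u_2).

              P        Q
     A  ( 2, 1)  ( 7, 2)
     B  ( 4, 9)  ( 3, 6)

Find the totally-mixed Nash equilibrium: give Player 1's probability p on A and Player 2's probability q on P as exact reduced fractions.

P1 mixes 3/4 on A; P2 mixes 2/3 on P

P1 indiff ⇒ q·2+(1-q)·7 = q·4+(1-q)·3 ⇒ q(-2) = (1-q)(-4) ⇒ q = 2/3
P2 indiff ⇒ p·1+(1-p)·9 = p·2+(1-p)·6 ⇒ p(-1) = (1-p)(-3) ⇒ p = 3/4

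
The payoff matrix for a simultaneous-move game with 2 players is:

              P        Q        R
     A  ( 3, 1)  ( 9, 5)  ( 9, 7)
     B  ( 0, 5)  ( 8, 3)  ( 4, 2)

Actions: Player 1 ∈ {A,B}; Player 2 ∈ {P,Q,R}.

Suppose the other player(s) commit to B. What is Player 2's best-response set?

u_2(P vs B) = 5
u_2(Q vs B) = 3
u_2(R vs B) = 2
max payoff 5 at {P}

argmax u_2 = {P}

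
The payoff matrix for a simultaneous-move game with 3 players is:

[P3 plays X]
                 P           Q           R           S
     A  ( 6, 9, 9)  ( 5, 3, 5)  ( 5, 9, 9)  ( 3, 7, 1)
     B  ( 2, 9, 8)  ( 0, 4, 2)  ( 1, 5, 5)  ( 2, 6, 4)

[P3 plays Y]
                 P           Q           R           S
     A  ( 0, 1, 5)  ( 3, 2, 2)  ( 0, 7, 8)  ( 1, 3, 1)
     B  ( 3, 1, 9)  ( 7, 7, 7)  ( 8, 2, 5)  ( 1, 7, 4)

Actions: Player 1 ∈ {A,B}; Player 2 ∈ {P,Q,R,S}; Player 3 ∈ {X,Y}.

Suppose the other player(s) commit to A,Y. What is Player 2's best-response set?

u_2(P vs A,Y) = 1
u_2(Q vs A,Y) = 2
u_2(R vs A,Y) = 7
u_2(S vs A,Y) = 3
max payoff 7 at {R}

argmax u_2 = {R}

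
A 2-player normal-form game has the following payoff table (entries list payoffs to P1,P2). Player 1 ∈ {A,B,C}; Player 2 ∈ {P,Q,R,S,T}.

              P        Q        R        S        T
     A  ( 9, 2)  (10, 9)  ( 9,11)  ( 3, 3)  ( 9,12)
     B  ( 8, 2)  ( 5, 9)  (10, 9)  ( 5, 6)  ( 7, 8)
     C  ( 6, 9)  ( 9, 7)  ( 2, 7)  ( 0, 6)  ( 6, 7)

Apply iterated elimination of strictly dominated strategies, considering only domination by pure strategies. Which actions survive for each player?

Survivors P1:{A,B} P2:{Q,R,T}

P1 drop C (A beats it: P:9>6 Q:10>9 R:9>2 S:3>0 T:9>6)
P2 drop P (Q beats it: A:9>2 B:9>2)
P2 drop S (Q beats it: A:9>3 B:9>6)
P1→{A,B} P2→{Q,R,T}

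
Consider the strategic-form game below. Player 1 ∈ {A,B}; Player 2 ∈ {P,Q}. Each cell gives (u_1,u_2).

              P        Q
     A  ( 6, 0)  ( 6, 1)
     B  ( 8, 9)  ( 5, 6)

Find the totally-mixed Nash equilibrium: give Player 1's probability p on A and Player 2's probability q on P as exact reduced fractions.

(p,q) = (3/4, 1/3)

P1 indiff ⇒ q·6+(1-q)·6 = q·8+(1-q)·5 ⇒ q(-2) = (1-q)(-1) ⇒ q = 1/3
P2 indiff ⇒ p·0+(1-p)·9 = p·1+(1-p)·6 ⇒ p(-1) = (1-p)(-3) ⇒ p = 3/4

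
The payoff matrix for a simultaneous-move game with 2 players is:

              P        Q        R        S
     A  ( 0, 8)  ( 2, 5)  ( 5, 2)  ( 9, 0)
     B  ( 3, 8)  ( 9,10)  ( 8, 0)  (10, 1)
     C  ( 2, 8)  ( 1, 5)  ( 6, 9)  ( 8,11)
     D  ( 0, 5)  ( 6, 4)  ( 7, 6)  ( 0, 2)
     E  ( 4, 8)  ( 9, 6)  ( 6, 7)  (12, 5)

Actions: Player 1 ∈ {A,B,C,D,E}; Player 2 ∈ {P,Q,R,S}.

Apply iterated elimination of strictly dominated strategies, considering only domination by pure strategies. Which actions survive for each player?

Remaining: P1:{B,E} P2:{P,Q}

P1 drop A (B beats it: P:3>0 Q:9>2 R:8>5 S:10>9)
P1 drop C (B beats it: P:3>2 Q:9>1 R:8>6 S:10>8)
P1 drop D (B beats it: P:3>0 Q:9>6 R:8>7 S:10>0)
P2 drop R (P beats it: B:8>0 E:8>7)
P2 drop S (P beats it: B:8>1 E:8>5)
P1→{B,E} P2→{P,Q}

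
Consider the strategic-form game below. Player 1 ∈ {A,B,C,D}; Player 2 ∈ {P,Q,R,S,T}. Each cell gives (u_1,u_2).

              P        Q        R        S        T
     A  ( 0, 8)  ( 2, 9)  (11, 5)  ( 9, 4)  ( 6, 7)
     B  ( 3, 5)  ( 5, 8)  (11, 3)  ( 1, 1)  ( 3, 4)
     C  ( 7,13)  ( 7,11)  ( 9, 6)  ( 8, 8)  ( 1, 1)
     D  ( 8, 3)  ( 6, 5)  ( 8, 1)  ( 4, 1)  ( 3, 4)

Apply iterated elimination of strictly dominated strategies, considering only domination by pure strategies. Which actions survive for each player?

Remaining: P1:{C,D} P2:{P,Q}

P2 drop R (P beats it: A:8>5 B:5>3 C:13>6 D:3>1)
P2 drop S (P beats it: A:8>4 B:5>1 C:13>8 D:3>1)
P2 drop T (Q beats it: A:9>7 B:8>4 C:11>1 D:5>4)
P1 drop A (B beats it: P:3>0 Q:5>2)
P1 drop B (C beats it: P:7>3 Q:7>5)
P1→{C,D} P2→{P,Q}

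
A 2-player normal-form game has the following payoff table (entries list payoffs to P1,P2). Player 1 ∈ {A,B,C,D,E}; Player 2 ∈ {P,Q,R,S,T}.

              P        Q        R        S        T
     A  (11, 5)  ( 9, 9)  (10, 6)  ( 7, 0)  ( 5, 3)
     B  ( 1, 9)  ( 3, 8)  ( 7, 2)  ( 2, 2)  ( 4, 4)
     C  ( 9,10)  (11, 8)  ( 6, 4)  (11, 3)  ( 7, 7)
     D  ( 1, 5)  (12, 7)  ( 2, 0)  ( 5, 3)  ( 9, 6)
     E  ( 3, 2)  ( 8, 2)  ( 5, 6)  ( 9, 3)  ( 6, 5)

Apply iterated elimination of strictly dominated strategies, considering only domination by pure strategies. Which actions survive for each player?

P1 drop B (A beats it: P:11>1 Q:9>3 R:10>7 S:7>2 T:5>4)
P1 drop E (C beats it: P:9>3 Q:11>8 R:6>5 S:11>9 T:7>6)
P2 drop R (Q beats it: A:9>6 C:8>4 D:7>0)
P2 drop S (P beats it: A:5>0 C:10>3 D:5>3)
P2 drop T (Q beats it: A:9>3 C:8>7 D:7>6)
P1→{A,C,D} P2→{P,Q}

Remaining: P1:{A,C,D} P2:{P,Q}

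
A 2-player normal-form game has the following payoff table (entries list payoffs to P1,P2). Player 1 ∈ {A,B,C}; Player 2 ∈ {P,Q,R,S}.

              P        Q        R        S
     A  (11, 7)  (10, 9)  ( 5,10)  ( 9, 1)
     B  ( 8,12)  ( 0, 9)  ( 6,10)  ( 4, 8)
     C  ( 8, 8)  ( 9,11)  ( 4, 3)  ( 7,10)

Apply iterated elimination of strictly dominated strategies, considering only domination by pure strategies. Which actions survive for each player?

Remaining: P1:{A,B} P2:{P,R}

P1 drop C (A beats it: P:11>8 Q:10>9 R:5>4 S:9>7)
P2 drop Q (R beats it: A:10>9 B:10>9)
P2 drop S (P beats it: A:7>1 B:12>8)
P1→{A,B} P2→{P,R}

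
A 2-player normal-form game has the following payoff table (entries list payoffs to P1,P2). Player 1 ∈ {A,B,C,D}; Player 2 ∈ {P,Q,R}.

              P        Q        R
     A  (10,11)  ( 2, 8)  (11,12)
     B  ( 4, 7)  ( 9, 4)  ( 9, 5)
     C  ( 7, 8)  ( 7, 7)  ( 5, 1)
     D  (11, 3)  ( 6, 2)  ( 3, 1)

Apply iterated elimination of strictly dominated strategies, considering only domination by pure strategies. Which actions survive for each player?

Survivors P1:{A,D} P2:{P,R}

P2 drop Q (P beats it: A:11>8 B:7>4 C:8>7 D:3>2)
P1 drop B (A beats it: P:10>4 R:11>9)
P1 drop C (A beats it: P:10>7 R:11>5)
P1→{A,D} P2→{P,R}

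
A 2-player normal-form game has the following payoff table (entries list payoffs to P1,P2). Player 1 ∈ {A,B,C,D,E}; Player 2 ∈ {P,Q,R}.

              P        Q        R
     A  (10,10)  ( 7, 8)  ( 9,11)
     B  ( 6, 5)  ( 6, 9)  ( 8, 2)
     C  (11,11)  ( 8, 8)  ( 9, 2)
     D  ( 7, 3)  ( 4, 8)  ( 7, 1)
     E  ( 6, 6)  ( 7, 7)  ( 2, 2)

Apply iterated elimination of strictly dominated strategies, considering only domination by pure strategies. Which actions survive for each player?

Remaining: P1:{A,C} P2:{P,R}

P1 drop B (A beats it: P:10>6 Q:7>6 R:9>8)
P1 drop D (A beats it: P:10>7 Q:7>4 R:9>7)
P1 drop E (C beats it: P:11>6 Q:8>7 R:9>2)
P2 drop Q (P beats it: A:10>8 C:11>8)
P1→{A,C} P2→{P,R}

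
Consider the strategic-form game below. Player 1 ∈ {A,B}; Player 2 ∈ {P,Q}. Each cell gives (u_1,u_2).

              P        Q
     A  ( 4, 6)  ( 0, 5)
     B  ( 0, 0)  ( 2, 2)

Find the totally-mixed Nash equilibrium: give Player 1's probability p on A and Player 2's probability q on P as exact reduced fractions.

P1 mixes 2/3 on A; P2 mixes 1/3 on P

P1 indiff ⇒ q·4+(1-q)·0 = q·0+(1-q)·2 ⇒ q(4) = (1-q)(2) ⇒ q = 1/3
P2 indiff ⇒ p·6+(1-p)·0 = p·5+(1-p)·2 ⇒ p(1) = (1-p)(2) ⇒ p = 2/3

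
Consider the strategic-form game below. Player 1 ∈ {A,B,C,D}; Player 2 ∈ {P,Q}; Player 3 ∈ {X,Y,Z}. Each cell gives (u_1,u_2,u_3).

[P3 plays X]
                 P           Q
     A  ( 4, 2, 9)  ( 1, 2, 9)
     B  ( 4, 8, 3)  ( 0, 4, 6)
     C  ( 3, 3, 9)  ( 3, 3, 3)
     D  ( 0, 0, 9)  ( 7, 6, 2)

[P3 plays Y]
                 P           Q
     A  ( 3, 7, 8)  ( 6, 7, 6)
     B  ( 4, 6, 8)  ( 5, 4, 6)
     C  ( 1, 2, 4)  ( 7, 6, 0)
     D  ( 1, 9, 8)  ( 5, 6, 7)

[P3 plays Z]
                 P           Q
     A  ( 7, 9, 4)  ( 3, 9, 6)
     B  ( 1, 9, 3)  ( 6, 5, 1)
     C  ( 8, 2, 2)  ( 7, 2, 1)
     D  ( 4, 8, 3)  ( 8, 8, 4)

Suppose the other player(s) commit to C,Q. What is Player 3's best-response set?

u_3(X vs C,Q) = 3
u_3(Y vs C,Q) = 0
u_3(Z vs C,Q) = 1
max payoff 3 at {X}

argmax u_3 = {X}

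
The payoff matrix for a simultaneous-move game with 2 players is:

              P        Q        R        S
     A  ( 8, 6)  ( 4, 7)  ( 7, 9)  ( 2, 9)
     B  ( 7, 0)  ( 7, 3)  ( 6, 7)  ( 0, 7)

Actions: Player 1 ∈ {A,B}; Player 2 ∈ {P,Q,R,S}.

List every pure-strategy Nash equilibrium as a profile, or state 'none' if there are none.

(A,P): not NE [P2→S gives 9>6]
(A,Q): not NE [P1→B gives 7>4; P2→S gives 9>7]
(A,R): NE
(A,S): NE
(B,P): not NE [P1→A gives 8>7; P2→S gives 7>0]
(B,Q): not NE [P2→S gives 7>3]
(B,R): not NE [P1→A gives 7>6]
(B,S): not NE [P1→A gives 2>0]

Nash profiles: (A,R), (A,S)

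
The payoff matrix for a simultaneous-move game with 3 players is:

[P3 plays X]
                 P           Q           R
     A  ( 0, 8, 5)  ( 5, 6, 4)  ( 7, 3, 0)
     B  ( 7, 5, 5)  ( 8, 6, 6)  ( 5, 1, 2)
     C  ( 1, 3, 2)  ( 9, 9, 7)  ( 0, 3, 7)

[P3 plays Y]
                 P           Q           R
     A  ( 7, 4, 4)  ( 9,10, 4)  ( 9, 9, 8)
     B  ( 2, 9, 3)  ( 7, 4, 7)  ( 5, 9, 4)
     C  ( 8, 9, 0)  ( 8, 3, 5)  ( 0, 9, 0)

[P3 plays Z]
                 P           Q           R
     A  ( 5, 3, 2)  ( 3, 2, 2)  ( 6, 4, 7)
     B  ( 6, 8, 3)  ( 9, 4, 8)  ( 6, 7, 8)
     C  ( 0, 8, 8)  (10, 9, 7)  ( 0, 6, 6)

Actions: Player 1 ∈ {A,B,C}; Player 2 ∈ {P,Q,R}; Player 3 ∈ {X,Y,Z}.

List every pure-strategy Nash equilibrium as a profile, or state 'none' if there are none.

(A,P,X): not NE [P1→B gives 7>0]
(A,P,Y): not NE [P1→C gives 8>7; P2→Q gives 10>4; P3→X gives 5>4]
(A,P,Z): not NE [P1→B gives 6>5; P2→R gives 4>3; P3→X gives 5>2]
(A,Q,X): not NE [P1→C gives 9>5; P2→P gives 8>6]
(A,Q,Y): NE
(A,Q,Z): not NE [P1→C gives 10>3; P2→R gives 4>2; P3→Y gives 4>2]
(A,R,X): not NE [P2→P gives 8>3; P3→Y gives 8>0]
(A,R,Y): not NE [P2→Q gives 10>9]
(A,R,Z): not NE [P3→Y gives 8>7]
(B,P,X): not NE [P2→Q gives 6>5]
(B,P,Y): not NE [P1→C gives 8>2; P3→X gives 5>3]
(B,P,Z): not NE [P3→X gives 5>3]
(B,Q,X): not NE [P1→C gives 9>8; P3→Z gives 8>6]
(B,Q,Y): not NE [P1→A gives 9>7; P2→R gives 9>4; P3→Z gives 8>7]
(B,Q,Z): not NE [P1→C gives 10>9; P2→P gives 8>4]
(B,R,X): not NE [P1→A gives 7>5; P2→Q gives 6>1; P3→Z gives 8>2]
(B,R,Y): not NE [P1→A gives 9>5; P3→Z gives 8>4]
(B,R,Z): not NE [P2→P gives 8>7]
(C,P,X): not NE [P1→B gives 7>1; P2→Q gives 9>3; P3→Z gives 8>2]
(C,P,Y): not NE [P3→Z gives 8>0]
(C,P,Z): not NE [P1→B gives 6>0; P2→Q gives 9>8]
(C,Q,X): NE
(C,Q,Y): not NE [P1→A gives 9>8; P2→R gives 9>3; P3→Z gives 7>5]
(C,Q,Z): NE
(C,R,X): not NE [P1→A gives 7>0; P2→Q gives 9>3]
(C,R,Y): not NE [P1→A gives 9>0; P3→X gives 7>0]
(C,R,Z): not NE [P1→B gives 6>0; P2→Q gives 9>6; P3→X gives 7>6]

NE set: (A,Q,Y), (C,Q,X), (C,Q,Z)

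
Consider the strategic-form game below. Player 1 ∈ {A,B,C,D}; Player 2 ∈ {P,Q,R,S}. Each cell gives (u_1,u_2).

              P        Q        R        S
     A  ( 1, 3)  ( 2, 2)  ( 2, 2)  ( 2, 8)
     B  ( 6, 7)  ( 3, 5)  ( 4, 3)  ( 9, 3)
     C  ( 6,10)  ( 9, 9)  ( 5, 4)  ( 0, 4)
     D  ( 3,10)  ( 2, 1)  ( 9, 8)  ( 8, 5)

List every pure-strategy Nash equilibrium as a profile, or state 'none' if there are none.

(A,P): not NE [P1→C gives 6>1; P2→S gives 8>3]
(A,Q): not NE [P1→C gives 9>2; P2→S gives 8>2]
(A,R): not NE [P1→D gives 9>2; P2→S gives 8>2]
(A,S): not NE [P1→B gives 9>2]
(B,P): NE
(B,Q): not NE [P1→C gives 9>3; P2→P gives 7>5]
(B,R): not NE [P1→D gives 9>4; P2→P gives 7>3]
(B,S): not NE [P2→P gives 7>3]
(C,P): NE
(C,Q): not NE [P2→P gives 10>9]
(C,R): not NE [P1→D gives 9>5; P2→P gives 10>4]
(C,S): not NE [P1→B gives 9>0; P2→P gives 10>4]
(D,P): not NE [P1→C gives 6>3]
(D,Q): not NE [P1→C gives 9>2; P2→P gives 10>1]
(D,R): not NE [P2→P gives 10>8]
(D,S): not NE [P1→B gives 9>8; P2→P gives 10>5]

NE set: (B,P), (C,P)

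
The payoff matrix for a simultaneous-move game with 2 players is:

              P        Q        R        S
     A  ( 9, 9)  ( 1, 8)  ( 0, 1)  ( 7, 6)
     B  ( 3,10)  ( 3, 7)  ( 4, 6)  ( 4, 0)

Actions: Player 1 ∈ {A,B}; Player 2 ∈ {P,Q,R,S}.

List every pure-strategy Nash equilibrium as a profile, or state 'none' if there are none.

Nash profiles: (A,P)

(A,P): NE
(A,Q): not NE [P1→B gives 3>1; P2→P gives 9>8]
(A,R): not NE [P1→B gives 4>0; P2→P gives 9>1]
(A,S): not NE [P2→P gives 9>6]
(B,P): not NE [P1→A gives 9>3]
(B,Q): not NE [P2→P gives 10>7]
(B,R): not NE [P2→P gives 10>6]
(B,S): not NE [P1→A gives 7>4; P2→P gives 10>0]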